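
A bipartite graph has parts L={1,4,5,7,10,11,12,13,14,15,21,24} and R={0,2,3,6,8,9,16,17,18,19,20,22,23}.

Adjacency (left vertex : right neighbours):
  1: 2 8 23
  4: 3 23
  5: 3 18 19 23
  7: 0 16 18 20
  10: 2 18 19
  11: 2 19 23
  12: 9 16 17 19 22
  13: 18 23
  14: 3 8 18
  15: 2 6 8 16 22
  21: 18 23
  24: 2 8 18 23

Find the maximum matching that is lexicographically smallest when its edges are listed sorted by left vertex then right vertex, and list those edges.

Lex-smallest maximum matching: {(1,2), (4,3), (5,18), (7,0), (10,19), (11,23), (12,9), (14,8), (15,6)}

|M| = 9 (so the lex-smallest maximum matching has 9 edges)
process left vertices in ascending order; for each, take the smallest-labelled available neighbour that still permits 9 edges overall, or leave it unmatched if none does
lex-smallest matching: {1-2, 4-3, 5-18, 7-0, 10-19, 11-23, 12-9, 14-8, 15-6}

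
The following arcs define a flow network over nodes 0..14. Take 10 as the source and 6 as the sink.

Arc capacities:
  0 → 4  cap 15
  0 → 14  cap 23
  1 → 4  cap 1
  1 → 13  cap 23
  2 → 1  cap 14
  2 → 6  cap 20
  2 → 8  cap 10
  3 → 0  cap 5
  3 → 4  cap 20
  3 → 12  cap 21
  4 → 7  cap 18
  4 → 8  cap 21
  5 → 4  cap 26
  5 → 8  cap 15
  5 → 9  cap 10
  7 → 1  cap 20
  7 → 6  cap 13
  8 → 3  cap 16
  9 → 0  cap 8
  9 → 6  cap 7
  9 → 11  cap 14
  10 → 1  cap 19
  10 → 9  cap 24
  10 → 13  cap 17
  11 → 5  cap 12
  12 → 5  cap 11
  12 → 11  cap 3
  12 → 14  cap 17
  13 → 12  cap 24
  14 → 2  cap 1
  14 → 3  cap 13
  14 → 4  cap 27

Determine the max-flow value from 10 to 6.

augment #1: 10→9→6 bottleneck 7, total now 7
augment #2: 10→1→4→7→6 bottleneck 1, total now 8
augment #3: 10→9→0→4→7→6 bottleneck 8, total now 16
augment #4: 10→13→12→14→2→6 bottleneck 1, total now 17
augment #5: 10→9→11→5→4→7→6 bottleneck 4, total now 21

Maximum flow value: 21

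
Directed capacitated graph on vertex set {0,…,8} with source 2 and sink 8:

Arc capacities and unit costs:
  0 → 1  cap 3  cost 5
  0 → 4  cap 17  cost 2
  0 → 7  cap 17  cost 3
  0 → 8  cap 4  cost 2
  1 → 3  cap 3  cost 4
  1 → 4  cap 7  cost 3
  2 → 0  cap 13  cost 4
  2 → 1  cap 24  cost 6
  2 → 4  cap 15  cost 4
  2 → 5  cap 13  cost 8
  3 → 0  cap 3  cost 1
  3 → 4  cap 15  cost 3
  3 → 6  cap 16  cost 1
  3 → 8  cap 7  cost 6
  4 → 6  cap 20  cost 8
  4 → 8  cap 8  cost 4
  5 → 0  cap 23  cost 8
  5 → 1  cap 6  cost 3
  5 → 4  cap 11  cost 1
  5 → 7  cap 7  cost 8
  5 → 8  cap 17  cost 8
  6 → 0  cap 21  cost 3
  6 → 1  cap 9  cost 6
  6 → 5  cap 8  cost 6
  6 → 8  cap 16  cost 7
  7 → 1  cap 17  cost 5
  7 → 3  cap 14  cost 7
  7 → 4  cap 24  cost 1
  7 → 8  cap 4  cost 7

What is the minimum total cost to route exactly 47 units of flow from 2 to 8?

Minimum cost for 47 units: 706

shortest-cost path #1: 2→0→8 push 4 @ unit cost 6 (adds 24)
shortest-cost path #2: 2→4→8 push 8 @ unit cost 8 (adds 64)
shortest-cost path #3: 2→0→7→8 push 4 @ unit cost 14 (adds 56)
shortest-cost path #4: 2→5→8 push 13 @ unit cost 16 (adds 208)
shortest-cost path #5: 2→1→3→8 push 3 @ unit cost 16 (adds 48)
shortest-cost path #6: 2→4→6→8 push 7 @ unit cost 19 (adds 133)
shortest-cost path #7: 2→0→7→3→8 push 4 @ unit cost 20 (adds 80)
shortest-cost path #8: 2→0→4→6→8 push 1 @ unit cost 21 (adds 21)
shortest-cost path #9: 2→1→4→6→8 push 3 @ unit cost 24 (adds 72)
total cost = 706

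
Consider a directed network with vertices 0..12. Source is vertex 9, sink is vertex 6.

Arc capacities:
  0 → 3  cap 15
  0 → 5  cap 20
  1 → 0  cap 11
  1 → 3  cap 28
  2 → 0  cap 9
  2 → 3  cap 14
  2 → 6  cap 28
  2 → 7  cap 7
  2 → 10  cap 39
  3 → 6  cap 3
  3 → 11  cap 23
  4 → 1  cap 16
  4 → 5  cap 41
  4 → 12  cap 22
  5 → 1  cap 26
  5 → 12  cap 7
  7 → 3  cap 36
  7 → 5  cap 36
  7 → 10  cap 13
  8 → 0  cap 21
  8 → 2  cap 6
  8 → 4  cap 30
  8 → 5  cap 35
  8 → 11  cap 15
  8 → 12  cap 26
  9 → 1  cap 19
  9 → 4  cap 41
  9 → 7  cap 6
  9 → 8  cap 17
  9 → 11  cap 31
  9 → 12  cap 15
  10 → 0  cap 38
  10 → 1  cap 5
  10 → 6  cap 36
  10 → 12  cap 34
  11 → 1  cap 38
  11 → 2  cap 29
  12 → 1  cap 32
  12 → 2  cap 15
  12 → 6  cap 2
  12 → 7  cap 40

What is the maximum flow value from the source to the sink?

Maximum flow value: 68

augment #1: 9→12→6 bottleneck 2, total now 2
augment #2: 9→1→3→6 bottleneck 3, total now 5
augment #3: 9→7→10→6 bottleneck 6, total now 11
augment #4: 9→8→2→6 bottleneck 6, total now 17
augment #5: 9→11→2→6 bottleneck 22, total now 39
augment #6: 9→11→2→10→6 bottleneck 7, total now 46
augment #7: 9→12→2→10→6 bottleneck 13, total now 59
augment #8: 9→4→12→2→10→6 bottleneck 2, total now 61
augment #9: 9→4→12→7→10→6 bottleneck 7, total now 68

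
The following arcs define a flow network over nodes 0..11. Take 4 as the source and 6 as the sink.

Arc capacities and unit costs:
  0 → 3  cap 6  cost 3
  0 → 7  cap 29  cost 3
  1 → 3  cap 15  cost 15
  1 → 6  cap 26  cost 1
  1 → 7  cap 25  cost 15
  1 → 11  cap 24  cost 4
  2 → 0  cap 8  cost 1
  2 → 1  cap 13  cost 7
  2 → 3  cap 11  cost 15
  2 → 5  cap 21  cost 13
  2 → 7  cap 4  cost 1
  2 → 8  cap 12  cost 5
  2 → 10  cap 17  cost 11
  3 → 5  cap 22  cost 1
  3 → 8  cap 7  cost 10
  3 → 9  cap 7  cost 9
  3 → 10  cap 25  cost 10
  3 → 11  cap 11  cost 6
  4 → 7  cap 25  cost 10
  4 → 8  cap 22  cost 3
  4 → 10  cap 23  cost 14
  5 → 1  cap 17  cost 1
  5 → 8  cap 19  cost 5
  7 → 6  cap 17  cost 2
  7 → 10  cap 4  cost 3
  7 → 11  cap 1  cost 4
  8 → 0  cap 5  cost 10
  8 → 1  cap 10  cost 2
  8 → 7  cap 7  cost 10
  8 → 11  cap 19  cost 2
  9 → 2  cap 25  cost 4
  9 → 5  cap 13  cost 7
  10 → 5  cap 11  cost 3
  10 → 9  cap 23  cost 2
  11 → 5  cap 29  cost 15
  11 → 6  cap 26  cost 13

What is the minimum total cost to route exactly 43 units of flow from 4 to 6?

shortest-cost path #1: 4→8→1→6 push 10 @ unit cost 6 (adds 60)
shortest-cost path #2: 4→7→6 push 17 @ unit cost 12 (adds 204)
shortest-cost path #3: 4→8→11→6 push 12 @ unit cost 18 (adds 216)
shortest-cost path #4: 4→7→10→5→1→6 push 4 @ unit cost 18 (adds 72)
total cost = 552

Minimum cost for 43 units: 552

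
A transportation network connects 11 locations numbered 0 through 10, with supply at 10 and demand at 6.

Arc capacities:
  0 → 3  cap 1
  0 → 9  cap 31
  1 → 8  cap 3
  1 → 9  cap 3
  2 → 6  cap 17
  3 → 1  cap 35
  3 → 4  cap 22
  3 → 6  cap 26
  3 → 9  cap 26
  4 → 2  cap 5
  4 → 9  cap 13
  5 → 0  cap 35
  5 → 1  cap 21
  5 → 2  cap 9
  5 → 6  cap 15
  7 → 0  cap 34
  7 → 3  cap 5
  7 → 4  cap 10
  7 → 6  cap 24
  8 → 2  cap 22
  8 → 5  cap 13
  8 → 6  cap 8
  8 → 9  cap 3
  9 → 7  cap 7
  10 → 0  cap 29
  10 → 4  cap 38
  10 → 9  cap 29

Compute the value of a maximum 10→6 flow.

augment #1: 10→0→3→6 bottleneck 1, total now 1
augment #2: 10→4→2→6 bottleneck 5, total now 6
augment #3: 10→9→7→6 bottleneck 7, total now 13

Maximum flow value: 13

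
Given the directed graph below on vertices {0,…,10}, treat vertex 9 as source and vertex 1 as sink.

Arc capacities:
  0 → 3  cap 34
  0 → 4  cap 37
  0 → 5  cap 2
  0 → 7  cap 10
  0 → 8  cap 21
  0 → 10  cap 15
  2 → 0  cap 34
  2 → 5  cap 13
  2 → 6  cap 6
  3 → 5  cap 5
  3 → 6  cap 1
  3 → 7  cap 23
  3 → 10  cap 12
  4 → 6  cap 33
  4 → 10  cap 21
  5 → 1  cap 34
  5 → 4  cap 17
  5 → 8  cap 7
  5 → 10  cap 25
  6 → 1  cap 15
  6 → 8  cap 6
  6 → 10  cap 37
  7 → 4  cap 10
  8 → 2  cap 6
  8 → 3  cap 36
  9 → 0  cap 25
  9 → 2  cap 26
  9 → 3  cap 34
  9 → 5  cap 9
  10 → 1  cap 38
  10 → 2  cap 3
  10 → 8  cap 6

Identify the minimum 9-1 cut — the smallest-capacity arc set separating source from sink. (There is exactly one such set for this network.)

Min-cut arcs: {(0,5), (2,5), (3,5), (6,1), (9,5), (10,1)} (total capacity 82)

augment #1: 9→5→1 push 9
augment #2: 9→0→5→1 push 2
augment #3: 9→0→10→1 push 15
augment #4: 9→2→5→1 push 13
augment #5: 9→2→6→1 push 6
augment #6: 9→3→5→1 push 5
augment #7: 9→3→6→1 push 1
augment #8: 9→3→10→1 push 12
augment #9: 9→0→4→6→1 push 8
augment #10: 9→2→0→4→10→1 push 7
augment #11: 9→3→7→4→10→1 push 4
max flow = 82; residual-reachable set from 9 gives S-side
cut edges (S→T): {(0,5), (2,5), (3,5), (6,1), (9,5), (10,1)} total cap 82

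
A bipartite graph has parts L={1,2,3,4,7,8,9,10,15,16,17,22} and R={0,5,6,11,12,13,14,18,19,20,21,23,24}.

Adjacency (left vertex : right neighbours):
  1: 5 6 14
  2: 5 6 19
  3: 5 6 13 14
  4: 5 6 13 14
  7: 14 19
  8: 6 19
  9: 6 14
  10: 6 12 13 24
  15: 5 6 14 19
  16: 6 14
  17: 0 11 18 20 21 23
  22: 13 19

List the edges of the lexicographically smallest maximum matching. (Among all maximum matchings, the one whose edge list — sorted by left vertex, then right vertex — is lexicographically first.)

|M| = 7 (so the lex-smallest maximum matching has 7 edges)
process left vertices in ascending order; for each, take the smallest-labelled available neighbour that still permits 7 edges overall, or leave it unmatched if none does
lex-smallest matching: {1-5, 2-6, 3-13, 4-14, 7-19, 10-12, 17-0}

Lex-smallest maximum matching: {(1,5), (2,6), (3,13), (4,14), (7,19), (10,12), (17,0)}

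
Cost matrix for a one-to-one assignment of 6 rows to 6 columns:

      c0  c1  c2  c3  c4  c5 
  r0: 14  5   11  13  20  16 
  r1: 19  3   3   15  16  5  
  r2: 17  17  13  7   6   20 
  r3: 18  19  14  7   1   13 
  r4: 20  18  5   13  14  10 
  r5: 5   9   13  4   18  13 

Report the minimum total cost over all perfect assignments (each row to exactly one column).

Minimum assignment cost: 28

optimal assignment: row0→col1 (cost 5), row1→col5 (cost 5), row2→col3 (cost 7), row3→col4 (cost 1), row4→col2 (cost 5), row5→col0 (cost 5)
total = 5 + 5 + 7 + 1 + 5 + 5 = 28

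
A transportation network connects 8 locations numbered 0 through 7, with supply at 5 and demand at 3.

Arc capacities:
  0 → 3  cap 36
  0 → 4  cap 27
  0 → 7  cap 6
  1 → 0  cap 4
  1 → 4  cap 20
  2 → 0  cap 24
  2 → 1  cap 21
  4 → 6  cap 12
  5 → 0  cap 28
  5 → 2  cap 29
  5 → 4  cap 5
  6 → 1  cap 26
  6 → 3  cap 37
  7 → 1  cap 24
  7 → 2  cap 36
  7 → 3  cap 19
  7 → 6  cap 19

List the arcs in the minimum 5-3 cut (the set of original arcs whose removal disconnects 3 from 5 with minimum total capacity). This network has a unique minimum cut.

augment #1: 5→0→3 push 28
augment #2: 5→2→0→3 push 8
augment #3: 5→4→6→3 push 5
augment #4: 5→2→0→7→3 push 6
augment #5: 5→2→0→4→6→3 push 7
max flow = 54; residual-reachable set from 5 gives S-side
cut edges (S→T): {(0,3), (0,7), (4,6)} total cap 54

Min-cut arcs: {(0,3), (0,7), (4,6)} (total capacity 54)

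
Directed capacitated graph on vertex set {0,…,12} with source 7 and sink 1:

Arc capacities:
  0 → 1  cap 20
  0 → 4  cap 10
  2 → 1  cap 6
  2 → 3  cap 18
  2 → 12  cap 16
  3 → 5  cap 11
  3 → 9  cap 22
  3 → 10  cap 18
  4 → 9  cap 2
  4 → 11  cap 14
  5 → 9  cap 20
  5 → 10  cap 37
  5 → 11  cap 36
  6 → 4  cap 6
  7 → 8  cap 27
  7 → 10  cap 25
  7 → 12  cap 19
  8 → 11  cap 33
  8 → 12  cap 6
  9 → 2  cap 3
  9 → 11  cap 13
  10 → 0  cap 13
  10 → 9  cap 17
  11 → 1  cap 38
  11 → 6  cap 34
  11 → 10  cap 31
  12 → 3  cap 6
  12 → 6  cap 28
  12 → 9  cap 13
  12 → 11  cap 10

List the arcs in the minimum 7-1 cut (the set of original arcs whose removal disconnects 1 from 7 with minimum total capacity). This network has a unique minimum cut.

Min-cut arcs: {(9,2), (10,0), (11,1)} (total capacity 54)

augment #1: 7→8→11→1 push 27
augment #2: 7→10→0→1 push 13
augment #3: 7→12→11→1 push 10
augment #4: 7→10→9→2→1 push 3
augment #5: 7→10→9→11→1 push 1
max flow = 54; residual-reachable set from 7 gives S-side
cut edges (S→T): {(9,2), (10,0), (11,1)} total cap 54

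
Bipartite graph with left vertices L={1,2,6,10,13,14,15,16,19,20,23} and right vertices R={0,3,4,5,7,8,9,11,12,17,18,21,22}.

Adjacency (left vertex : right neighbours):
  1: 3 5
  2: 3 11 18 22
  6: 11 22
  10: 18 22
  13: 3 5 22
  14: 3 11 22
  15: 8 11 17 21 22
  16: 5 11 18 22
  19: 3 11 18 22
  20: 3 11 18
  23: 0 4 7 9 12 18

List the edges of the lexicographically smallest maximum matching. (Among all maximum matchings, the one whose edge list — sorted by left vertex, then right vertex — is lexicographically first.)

|M| = 7 (so the lex-smallest maximum matching has 7 edges)
process left vertices in ascending order; for each, take the smallest-labelled available neighbour that still permits 7 edges overall, or leave it unmatched if none does
lex-smallest matching: {1-3, 2-11, 6-22, 10-18, 13-5, 15-8, 23-0}

Lex-smallest maximum matching: {(1,3), (2,11), (6,22), (10,18), (13,5), (15,8), (23,0)}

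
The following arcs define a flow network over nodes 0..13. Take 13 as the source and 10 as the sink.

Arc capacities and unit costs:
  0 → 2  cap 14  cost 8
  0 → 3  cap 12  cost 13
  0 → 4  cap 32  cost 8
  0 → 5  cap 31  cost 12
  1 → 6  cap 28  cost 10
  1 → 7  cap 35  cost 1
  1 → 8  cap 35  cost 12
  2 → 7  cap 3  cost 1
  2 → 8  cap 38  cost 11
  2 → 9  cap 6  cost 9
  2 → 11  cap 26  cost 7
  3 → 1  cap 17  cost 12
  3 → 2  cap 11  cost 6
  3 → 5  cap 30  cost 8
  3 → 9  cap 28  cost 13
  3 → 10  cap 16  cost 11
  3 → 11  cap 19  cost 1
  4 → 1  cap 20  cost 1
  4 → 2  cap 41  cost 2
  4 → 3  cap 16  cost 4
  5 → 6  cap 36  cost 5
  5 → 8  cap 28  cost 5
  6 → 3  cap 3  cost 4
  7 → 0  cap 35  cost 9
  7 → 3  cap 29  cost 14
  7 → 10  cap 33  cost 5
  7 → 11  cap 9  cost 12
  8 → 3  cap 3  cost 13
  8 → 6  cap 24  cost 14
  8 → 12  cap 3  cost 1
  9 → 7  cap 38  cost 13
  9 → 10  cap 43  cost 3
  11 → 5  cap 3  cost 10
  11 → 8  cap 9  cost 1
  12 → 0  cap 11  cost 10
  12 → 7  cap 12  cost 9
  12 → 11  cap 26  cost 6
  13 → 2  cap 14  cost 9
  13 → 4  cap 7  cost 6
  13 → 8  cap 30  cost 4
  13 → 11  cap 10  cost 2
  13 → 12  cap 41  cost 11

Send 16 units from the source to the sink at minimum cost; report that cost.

shortest-cost path #1: 13→4→1→7→10 push 7 @ unit cost 13 (adds 91)
shortest-cost path #2: 13→2→7→10 push 3 @ unit cost 15 (adds 45)
shortest-cost path #3: 13→11→8→12→7→10 push 3 @ unit cost 18 (adds 54)
shortest-cost path #4: 13→2→9→10 push 3 @ unit cost 21 (adds 63)
total cost = 253

Minimum cost for 16 units: 253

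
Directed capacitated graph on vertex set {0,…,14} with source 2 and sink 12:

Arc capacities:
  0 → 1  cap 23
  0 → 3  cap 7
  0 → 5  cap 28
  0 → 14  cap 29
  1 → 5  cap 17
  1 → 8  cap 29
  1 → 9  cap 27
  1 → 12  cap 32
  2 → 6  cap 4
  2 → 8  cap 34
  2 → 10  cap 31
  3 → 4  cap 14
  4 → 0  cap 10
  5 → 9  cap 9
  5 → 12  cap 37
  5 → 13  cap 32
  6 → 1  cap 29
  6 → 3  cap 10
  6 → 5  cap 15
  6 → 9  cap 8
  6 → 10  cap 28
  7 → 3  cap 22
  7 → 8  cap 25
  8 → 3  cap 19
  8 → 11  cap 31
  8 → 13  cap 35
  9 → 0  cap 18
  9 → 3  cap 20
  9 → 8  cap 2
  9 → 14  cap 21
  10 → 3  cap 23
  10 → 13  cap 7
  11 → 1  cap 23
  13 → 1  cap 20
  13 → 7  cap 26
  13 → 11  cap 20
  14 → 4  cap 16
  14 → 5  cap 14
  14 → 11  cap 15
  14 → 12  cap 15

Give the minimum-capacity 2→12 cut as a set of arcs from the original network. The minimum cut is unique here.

Min-cut arcs: {(2,6), (2,8), (4,0), (10,13)} (total capacity 55)

augment #1: 2→6→1→12 push 4
augment #2: 2→8→11→1→12 push 23
augment #3: 2→8→13→1→12 push 5
augment #4: 2→8→13→1→5→12 push 6
augment #5: 2→10→13→1→5→12 push 7
augment #6: 2→10→3→4→0→5→12 push 10
max flow = 55; residual-reachable set from 2 gives S-side
cut edges (S→T): {(2,6), (2,8), (4,0), (10,13)} total cap 55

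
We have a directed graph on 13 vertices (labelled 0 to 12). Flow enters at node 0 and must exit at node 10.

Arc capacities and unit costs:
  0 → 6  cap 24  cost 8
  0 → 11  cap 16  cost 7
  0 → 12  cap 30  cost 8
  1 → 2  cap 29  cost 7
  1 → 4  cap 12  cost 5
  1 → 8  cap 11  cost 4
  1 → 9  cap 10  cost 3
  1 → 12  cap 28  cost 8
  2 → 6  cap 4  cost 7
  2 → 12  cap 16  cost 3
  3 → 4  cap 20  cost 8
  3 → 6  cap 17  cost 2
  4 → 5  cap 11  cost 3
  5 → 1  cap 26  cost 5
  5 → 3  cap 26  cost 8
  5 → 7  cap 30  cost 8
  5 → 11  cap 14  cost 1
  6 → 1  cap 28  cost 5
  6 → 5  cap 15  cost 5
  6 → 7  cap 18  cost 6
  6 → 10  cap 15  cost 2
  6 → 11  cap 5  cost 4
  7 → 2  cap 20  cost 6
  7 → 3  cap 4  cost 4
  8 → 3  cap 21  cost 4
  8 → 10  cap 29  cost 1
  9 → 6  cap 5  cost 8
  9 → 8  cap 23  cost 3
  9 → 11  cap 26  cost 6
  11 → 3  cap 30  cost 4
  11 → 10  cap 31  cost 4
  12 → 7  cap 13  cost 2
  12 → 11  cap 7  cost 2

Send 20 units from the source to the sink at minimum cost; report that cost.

shortest-cost path #1: 0→6→10 push 15 @ unit cost 10 (adds 150)
shortest-cost path #2: 0→11→10 push 5 @ unit cost 11 (adds 55)
total cost = 205

Minimum cost for 20 units: 205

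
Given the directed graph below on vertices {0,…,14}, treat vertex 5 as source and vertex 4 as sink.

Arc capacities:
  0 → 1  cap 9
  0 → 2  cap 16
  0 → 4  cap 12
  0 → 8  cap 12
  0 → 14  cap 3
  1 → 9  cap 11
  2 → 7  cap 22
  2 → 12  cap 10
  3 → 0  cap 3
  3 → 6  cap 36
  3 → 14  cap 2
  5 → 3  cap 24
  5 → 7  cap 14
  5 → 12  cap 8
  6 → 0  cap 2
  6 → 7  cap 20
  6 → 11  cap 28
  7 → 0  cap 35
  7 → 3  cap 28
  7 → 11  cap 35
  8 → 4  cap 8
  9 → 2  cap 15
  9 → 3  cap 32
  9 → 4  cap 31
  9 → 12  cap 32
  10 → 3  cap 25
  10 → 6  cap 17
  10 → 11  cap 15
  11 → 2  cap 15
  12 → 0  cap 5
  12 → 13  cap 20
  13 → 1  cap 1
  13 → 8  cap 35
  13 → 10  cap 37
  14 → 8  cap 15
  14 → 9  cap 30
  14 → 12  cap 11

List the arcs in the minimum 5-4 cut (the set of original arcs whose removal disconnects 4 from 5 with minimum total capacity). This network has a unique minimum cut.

Min-cut arcs: {(0,1), (0,4), (0,14), (3,14), (8,4), (13,1)} (total capacity 35)

augment #1: 5→3→0→4 push 3
augment #2: 5→7→0→4 push 9
augment #3: 5→3→14→8→4 push 2
augment #4: 5→7→0→8→4 push 5
augment #5: 5→12→0→8→4 push 1
augment #6: 5→12→0→1→9→4 push 4
augment #7: 5→12→13→1→9→4 push 1
augment #8: 5→3→6→0→1→9→4 push 2
augment #9: 5→12→13→8→14→9→4 push 2
augment #10: 5→3→6→7→0→1→9→4 push 3
augment #11: 5→3→6→7→0→14→9→4 push 3
max flow = 35; residual-reachable set from 5 gives S-side
cut edges (S→T): {(0,1), (0,4), (0,14), (3,14), (8,4), (13,1)} total cap 35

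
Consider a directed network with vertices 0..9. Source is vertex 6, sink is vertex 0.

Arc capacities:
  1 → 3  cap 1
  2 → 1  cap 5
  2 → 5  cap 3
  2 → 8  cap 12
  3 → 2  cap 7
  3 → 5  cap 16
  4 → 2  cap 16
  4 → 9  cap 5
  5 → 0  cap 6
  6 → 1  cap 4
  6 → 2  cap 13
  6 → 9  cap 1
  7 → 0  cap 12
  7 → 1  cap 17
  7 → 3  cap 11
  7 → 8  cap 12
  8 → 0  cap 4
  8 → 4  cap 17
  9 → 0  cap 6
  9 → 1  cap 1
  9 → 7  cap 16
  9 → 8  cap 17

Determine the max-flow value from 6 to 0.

Maximum flow value: 14

augment #1: 6→9→0 bottleneck 1, total now 1
augment #2: 6→2→5→0 bottleneck 3, total now 4
augment #3: 6→2→8→0 bottleneck 4, total now 8
augment #4: 6→1→3→5→0 bottleneck 1, total now 9
augment #5: 6→2→8→4→9→0 bottleneck 5, total now 14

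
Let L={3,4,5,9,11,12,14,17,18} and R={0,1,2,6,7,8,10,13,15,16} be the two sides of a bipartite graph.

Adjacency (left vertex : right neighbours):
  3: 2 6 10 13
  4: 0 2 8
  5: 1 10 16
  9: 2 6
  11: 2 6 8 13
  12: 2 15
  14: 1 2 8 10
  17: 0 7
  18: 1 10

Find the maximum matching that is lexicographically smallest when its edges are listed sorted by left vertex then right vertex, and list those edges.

|M| = 9 (so the lex-smallest maximum matching has 9 edges)
process left vertices in ascending order; for each, take the smallest-labelled available neighbour that still permits 9 edges overall, or leave it unmatched if none does
lex-smallest matching: {3-2, 4-0, 5-1, 9-6, 11-13, 12-15, 14-8, 17-7, 18-10}

Lex-smallest maximum matching: {(3,2), (4,0), (5,1), (9,6), (11,13), (12,15), (14,8), (17,7), (18,10)}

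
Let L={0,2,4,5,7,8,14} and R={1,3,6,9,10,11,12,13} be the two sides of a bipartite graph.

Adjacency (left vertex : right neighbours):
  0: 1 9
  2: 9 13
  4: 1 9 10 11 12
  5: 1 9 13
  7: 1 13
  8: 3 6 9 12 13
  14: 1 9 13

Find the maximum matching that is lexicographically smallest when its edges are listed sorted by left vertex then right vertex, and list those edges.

Lex-smallest maximum matching: {(0,1), (2,9), (4,10), (5,13), (8,3)}

|M| = 5 (so the lex-smallest maximum matching has 5 edges)
process left vertices in ascending order; for each, take the smallest-labelled available neighbour that still permits 5 edges overall, or leave it unmatched if none does
lex-smallest matching: {0-1, 2-9, 4-10, 5-13, 8-3}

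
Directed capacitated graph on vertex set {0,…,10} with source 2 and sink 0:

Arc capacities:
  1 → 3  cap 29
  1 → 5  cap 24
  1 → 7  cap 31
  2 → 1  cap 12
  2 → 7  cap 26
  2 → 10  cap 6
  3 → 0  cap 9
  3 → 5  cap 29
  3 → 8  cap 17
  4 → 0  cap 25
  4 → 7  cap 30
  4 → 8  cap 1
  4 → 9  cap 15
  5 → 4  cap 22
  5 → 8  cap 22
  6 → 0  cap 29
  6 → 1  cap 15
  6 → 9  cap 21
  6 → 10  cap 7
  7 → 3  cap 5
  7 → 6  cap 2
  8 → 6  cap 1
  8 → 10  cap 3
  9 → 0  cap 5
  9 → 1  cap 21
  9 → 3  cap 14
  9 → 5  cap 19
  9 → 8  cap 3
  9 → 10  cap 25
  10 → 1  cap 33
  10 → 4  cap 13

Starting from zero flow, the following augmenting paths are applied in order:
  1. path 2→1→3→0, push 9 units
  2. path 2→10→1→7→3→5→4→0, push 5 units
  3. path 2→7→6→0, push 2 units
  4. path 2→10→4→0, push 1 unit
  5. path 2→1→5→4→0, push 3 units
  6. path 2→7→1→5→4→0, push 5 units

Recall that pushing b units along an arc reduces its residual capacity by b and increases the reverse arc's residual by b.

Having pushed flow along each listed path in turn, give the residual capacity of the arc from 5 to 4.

after path 1 (2→1→3→0, push 9): res(5,4)=22
after path 2 (2→10→1→7→3→5→4→0, push 5): res(5,4)=17
after path 3 (2→7→6→0, push 2): res(5,4)=17
after path 4 (2→10→4→0, push 1): res(5,4)=17
after path 5 (2→1→5→4→0, push 3): res(5,4)=14
after path 6 (2→7→1→5→4→0, push 5): res(5,4)=9

Residual capacity of (5,4): 9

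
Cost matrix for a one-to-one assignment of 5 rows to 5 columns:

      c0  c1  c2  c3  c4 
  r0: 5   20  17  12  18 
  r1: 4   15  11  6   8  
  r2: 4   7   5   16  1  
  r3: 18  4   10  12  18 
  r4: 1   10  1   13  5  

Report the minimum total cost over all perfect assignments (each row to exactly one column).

Minimum assignment cost: 17

optimal assignment: row0→col0 (cost 5), row1→col3 (cost 6), row2→col4 (cost 1), row3→col1 (cost 4), row4→col2 (cost 1)
total = 5 + 6 + 1 + 4 + 1 = 17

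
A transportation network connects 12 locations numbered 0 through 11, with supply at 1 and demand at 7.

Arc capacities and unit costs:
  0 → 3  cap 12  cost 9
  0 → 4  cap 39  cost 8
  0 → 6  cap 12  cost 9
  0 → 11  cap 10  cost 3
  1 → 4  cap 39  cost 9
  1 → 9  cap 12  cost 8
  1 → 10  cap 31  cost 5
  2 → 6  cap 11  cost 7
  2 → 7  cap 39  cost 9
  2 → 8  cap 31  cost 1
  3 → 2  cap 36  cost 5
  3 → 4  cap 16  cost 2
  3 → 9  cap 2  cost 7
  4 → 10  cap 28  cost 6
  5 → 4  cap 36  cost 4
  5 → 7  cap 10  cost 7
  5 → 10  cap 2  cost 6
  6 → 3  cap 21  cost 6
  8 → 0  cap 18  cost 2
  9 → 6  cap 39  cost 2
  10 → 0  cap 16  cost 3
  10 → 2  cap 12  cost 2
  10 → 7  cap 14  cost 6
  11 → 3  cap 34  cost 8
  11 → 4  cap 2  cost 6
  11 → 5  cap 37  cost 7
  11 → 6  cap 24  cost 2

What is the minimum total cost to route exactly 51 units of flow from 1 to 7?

Minimum cost for 51 units: 1129

shortest-cost path #1: 1→10→7 push 14 @ unit cost 11 (adds 154)
shortest-cost path #2: 1→10→2→7 push 12 @ unit cost 16 (adds 192)
shortest-cost path #3: 1→10→0→11→5→7 push 5 @ unit cost 25 (adds 125)
shortest-cost path #4: 1→9→6→3→2→7 push 12 @ unit cost 30 (adds 360)
shortest-cost path #5: 1→4→10→0→11→5→7 push 5 @ unit cost 35 (adds 175)
shortest-cost path #6: 1→4→10→0→3→2→7 push 3 @ unit cost 41 (adds 123)
total cost = 1129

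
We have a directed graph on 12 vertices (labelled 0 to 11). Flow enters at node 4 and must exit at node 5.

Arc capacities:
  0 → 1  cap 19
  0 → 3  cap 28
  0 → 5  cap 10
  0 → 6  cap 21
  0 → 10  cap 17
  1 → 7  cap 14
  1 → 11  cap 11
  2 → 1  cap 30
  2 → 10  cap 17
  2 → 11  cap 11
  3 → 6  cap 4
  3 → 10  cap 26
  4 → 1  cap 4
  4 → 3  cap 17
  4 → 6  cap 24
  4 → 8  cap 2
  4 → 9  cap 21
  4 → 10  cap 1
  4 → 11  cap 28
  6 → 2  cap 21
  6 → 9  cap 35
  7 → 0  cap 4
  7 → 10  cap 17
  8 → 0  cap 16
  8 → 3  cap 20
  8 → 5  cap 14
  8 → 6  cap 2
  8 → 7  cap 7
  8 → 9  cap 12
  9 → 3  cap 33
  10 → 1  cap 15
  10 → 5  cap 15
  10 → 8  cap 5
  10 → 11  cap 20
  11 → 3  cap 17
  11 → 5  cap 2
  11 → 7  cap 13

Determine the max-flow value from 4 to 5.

Maximum flow value: 28

augment #1: 4→8→5 bottleneck 2, total now 2
augment #2: 4→10→5 bottleneck 1, total now 3
augment #3: 4→11→5 bottleneck 2, total now 5
augment #4: 4→3→10→5 bottleneck 14, total now 19
augment #5: 4→1→7→0→5 bottleneck 4, total now 23
augment #6: 4→3→10→8→5 bottleneck 3, total now 26
augment #7: 4→6→2→10→8→5 bottleneck 2, total now 28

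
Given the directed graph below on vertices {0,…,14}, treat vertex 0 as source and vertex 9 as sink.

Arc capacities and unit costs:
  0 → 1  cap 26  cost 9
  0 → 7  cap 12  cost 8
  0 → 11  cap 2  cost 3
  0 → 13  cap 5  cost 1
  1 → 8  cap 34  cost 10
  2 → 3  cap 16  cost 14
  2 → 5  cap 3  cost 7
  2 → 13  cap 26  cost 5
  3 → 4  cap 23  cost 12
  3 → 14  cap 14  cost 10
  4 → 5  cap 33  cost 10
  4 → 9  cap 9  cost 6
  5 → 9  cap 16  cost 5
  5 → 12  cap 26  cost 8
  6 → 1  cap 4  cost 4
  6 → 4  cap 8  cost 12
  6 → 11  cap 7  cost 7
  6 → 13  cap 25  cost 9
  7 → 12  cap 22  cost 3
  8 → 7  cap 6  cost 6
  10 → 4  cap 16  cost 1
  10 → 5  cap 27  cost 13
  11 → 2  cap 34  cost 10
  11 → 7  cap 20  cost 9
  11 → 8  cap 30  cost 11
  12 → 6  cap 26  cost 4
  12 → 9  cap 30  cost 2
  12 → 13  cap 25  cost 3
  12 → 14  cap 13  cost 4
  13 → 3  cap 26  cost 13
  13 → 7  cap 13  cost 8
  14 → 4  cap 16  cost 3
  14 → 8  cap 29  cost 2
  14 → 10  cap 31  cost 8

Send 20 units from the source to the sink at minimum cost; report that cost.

Minimum cost for 20 units: 290

shortest-cost path #1: 0→7→12→9 push 12 @ unit cost 13 (adds 156)
shortest-cost path #2: 0→13→7→12→9 push 5 @ unit cost 14 (adds 70)
shortest-cost path #3: 0→11→7→12→9 push 2 @ unit cost 17 (adds 34)
shortest-cost path #4: 0→1→8→7→12→9 push 1 @ unit cost 30 (adds 30)
total cost = 290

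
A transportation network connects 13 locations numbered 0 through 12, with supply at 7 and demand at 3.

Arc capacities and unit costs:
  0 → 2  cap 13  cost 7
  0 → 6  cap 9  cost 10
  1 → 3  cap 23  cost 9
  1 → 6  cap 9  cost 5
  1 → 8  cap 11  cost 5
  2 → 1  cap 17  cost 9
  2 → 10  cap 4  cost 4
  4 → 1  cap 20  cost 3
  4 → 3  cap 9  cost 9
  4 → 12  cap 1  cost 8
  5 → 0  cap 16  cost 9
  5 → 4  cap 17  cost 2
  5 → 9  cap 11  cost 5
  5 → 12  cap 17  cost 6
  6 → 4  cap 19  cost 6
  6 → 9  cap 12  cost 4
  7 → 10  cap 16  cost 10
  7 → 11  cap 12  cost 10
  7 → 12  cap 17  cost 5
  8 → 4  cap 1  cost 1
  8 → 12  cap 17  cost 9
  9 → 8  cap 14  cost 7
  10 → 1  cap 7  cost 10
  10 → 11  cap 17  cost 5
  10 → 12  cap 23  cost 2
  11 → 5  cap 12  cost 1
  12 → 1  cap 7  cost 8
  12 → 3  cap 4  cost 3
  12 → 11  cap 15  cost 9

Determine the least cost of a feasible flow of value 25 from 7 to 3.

shortest-cost path #1: 7→12→3 push 4 @ unit cost 8 (adds 32)
shortest-cost path #2: 7→12→1→3 push 7 @ unit cost 22 (adds 154)
shortest-cost path #3: 7→11→5→4→3 push 9 @ unit cost 22 (adds 198)
shortest-cost path #4: 7→11→5→4→1→3 push 3 @ unit cost 25 (adds 75)
shortest-cost path #5: 7→10→1→3 push 2 @ unit cost 29 (adds 58)
total cost = 517

Minimum cost for 25 units: 517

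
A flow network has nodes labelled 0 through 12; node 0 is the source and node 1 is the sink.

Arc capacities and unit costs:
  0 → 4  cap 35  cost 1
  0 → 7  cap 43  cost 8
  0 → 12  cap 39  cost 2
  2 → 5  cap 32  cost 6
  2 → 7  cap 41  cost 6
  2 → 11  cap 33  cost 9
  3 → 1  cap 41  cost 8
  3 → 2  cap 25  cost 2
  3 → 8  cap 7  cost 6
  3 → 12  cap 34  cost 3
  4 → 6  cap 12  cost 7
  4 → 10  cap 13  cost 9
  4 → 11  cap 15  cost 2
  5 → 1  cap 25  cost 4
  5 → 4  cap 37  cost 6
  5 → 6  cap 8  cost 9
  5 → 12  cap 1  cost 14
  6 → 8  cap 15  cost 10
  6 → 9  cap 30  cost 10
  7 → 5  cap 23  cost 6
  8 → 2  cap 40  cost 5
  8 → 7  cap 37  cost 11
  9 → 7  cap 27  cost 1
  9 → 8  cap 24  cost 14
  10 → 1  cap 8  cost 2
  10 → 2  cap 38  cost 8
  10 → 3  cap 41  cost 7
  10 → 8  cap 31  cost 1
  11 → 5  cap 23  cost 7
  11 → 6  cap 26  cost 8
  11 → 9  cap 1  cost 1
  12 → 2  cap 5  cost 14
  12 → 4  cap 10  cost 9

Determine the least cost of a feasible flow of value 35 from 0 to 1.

Minimum cost for 35 units: 536

shortest-cost path #1: 0→4→10→1 push 8 @ unit cost 12 (adds 96)
shortest-cost path #2: 0→4→11→5→1 push 15 @ unit cost 14 (adds 210)
shortest-cost path #3: 0→7→5→1 push 10 @ unit cost 18 (adds 180)
shortest-cost path #4: 0→4→10→3→1 push 2 @ unit cost 25 (adds 50)
total cost = 536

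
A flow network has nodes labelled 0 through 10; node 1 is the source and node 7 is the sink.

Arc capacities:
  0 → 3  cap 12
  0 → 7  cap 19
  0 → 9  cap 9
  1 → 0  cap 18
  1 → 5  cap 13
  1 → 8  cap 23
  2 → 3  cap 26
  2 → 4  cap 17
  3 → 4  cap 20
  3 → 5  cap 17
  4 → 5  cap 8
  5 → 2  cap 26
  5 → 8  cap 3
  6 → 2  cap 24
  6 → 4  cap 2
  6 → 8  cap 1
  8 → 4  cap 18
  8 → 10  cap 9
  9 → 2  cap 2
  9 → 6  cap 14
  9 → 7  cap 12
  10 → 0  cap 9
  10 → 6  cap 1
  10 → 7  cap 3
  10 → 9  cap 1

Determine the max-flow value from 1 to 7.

Maximum flow value: 27

augment #1: 1→0→7 bottleneck 18, total now 18
augment #2: 1→8→10→7 bottleneck 3, total now 21
augment #3: 1→8→10→0→7 bottleneck 1, total now 22
augment #4: 1→8→10→9→7 bottleneck 1, total now 23
augment #5: 1→8→10→0→9→7 bottleneck 4, total now 27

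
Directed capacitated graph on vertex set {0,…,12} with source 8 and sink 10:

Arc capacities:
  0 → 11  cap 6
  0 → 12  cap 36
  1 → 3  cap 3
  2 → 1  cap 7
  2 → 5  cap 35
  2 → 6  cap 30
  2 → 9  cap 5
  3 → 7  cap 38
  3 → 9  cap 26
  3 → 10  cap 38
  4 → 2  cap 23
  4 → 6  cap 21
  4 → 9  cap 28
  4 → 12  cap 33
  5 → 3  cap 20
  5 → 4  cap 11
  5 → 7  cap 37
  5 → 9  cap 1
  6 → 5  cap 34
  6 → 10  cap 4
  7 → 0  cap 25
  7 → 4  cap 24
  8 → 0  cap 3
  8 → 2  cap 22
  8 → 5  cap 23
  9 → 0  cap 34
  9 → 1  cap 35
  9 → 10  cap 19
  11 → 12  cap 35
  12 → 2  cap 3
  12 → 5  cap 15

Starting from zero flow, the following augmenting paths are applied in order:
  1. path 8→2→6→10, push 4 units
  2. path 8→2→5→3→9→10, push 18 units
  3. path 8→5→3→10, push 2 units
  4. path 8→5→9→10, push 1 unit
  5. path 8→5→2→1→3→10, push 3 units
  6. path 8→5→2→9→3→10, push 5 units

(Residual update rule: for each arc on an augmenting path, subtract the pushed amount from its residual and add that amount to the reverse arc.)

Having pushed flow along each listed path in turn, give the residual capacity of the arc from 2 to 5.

after path 1 (8→2→6→10, push 4): res(2,5)=35
after path 2 (8→2→5→3→9→10, push 18): res(2,5)=17
after path 3 (8→5→3→10, push 2): res(2,5)=17
after path 4 (8→5→9→10, push 1): res(2,5)=17
after path 5 (8→5→2→1→3→10, push 3): res(2,5)=20
after path 6 (8→5→2→9→3→10, push 5): res(2,5)=25

Residual capacity of (2,5): 25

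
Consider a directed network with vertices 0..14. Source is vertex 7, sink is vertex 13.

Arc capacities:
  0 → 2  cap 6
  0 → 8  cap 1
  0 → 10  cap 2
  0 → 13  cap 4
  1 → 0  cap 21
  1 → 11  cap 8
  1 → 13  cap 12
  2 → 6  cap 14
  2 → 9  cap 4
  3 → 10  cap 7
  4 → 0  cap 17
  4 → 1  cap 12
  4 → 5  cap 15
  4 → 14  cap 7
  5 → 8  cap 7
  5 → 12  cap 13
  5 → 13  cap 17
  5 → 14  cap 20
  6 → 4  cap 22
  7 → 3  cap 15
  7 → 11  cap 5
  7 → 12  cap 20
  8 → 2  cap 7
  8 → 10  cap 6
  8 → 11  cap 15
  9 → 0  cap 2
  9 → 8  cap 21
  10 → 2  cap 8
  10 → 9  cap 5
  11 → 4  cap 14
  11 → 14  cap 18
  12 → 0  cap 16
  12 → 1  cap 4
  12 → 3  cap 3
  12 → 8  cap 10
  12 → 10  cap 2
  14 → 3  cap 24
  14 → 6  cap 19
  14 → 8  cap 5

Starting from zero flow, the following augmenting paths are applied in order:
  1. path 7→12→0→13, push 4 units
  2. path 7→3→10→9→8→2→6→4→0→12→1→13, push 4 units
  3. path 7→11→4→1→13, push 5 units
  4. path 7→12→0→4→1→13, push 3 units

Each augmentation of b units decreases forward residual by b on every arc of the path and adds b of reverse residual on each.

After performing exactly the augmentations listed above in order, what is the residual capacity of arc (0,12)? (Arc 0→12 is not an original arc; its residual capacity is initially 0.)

after path 1 (7→12→0→13, push 4): res(0,12)=4
after path 2 (7→3→10→9→8→2→6→4→0→12→1→13, push 4): res(0,12)=0
after path 3 (7→11→4→1→13, push 5): res(0,12)=0
after path 4 (7→12→0→4→1→13, push 3): res(0,12)=3

Residual capacity of (0,12): 3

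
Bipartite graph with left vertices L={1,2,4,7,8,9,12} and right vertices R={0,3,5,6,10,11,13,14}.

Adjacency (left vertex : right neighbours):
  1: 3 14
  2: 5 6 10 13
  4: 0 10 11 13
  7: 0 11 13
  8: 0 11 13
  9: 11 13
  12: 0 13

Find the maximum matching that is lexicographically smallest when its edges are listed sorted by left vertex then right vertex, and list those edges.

Lex-smallest maximum matching: {(1,3), (2,5), (4,10), (7,0), (8,11), (9,13)}

|M| = 6 (so the lex-smallest maximum matching has 6 edges)
process left vertices in ascending order; for each, take the smallest-labelled available neighbour that still permits 6 edges overall, or leave it unmatched if none does
lex-smallest matching: {1-3, 2-5, 4-10, 7-0, 8-11, 9-13}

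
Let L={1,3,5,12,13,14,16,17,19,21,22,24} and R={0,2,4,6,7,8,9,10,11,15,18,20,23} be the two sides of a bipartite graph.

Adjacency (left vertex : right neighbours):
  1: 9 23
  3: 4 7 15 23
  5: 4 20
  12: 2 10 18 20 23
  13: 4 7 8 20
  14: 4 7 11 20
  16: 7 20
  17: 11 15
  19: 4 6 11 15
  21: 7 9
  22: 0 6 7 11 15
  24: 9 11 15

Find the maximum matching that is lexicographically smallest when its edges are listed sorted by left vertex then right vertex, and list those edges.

Lex-smallest maximum matching: {(1,9), (3,23), (5,4), (12,2), (13,8), (14,7), (16,20), (17,11), (19,6), (22,0), (24,15)}

|M| = 11 (so the lex-smallest maximum matching has 11 edges)
process left vertices in ascending order; for each, take the smallest-labelled available neighbour that still permits 11 edges overall, or leave it unmatched if none does
lex-smallest matching: {1-9, 3-23, 5-4, 12-2, 13-8, 14-7, 16-20, 17-11, 19-6, 22-0, 24-15}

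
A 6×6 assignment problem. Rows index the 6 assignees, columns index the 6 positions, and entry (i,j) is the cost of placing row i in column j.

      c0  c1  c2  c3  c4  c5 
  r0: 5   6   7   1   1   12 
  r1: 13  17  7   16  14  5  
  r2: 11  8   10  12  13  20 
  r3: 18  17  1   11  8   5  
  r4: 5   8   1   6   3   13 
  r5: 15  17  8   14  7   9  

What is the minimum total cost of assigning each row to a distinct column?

optimal assignment: row0→col3 (cost 1), row1→col5 (cost 5), row2→col1 (cost 8), row3→col2 (cost 1), row4→col0 (cost 5), row5→col4 (cost 7)
total = 1 + 5 + 8 + 1 + 5 + 7 = 27

Minimum assignment cost: 27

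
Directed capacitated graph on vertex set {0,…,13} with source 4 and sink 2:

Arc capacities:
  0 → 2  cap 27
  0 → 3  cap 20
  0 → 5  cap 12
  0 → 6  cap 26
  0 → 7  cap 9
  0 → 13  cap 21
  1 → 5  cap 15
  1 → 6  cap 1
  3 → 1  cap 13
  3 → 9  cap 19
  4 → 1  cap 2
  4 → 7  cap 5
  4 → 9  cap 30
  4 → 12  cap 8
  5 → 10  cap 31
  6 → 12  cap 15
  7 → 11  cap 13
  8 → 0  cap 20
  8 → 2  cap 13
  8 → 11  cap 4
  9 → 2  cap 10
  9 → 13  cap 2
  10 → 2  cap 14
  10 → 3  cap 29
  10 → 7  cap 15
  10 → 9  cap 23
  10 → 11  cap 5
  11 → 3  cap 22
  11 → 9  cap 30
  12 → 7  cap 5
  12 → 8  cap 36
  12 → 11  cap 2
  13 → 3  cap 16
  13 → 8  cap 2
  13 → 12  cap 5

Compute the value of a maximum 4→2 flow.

Maximum flow value: 27

augment #1: 4→9→2 bottleneck 10, total now 10
augment #2: 4→12→8→2 bottleneck 8, total now 18
augment #3: 4→1→5→10→2 bottleneck 2, total now 20
augment #4: 4→9→13→8→2 bottleneck 2, total now 22
augment #5: 4→7→11→3→1→5→10→2 bottleneck 5, total now 27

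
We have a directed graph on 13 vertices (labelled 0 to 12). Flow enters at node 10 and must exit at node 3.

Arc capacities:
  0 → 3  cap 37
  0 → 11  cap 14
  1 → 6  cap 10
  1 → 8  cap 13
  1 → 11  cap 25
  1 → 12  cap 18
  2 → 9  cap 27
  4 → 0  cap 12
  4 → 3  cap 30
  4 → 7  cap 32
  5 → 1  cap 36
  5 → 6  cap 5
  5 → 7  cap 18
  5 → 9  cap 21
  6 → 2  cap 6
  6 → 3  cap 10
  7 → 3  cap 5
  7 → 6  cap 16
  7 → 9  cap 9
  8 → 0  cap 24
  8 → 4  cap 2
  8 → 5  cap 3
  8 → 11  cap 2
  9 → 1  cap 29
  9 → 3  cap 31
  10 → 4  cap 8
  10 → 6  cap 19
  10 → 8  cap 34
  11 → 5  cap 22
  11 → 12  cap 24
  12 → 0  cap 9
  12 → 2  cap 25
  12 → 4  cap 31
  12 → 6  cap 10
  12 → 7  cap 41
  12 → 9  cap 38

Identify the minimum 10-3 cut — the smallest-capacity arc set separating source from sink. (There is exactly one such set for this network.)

Min-cut arcs: {(6,2), (6,3), (8,0), (8,4), (8,5), (8,11), (10,4)} (total capacity 55)

augment #1: 10→4→3 push 8
augment #2: 10→6→3 push 10
augment #3: 10→8→0→3 push 24
augment #4: 10→8→4→3 push 2
augment #5: 10→6→2→9→3 push 6
augment #6: 10→8→5→7→3 push 3
augment #7: 10→8→11→5→7→3 push 2
max flow = 55; residual-reachable set from 10 gives S-side
cut edges (S→T): {(6,2), (6,3), (8,0), (8,4), (8,5), (8,11), (10,4)} total cap 55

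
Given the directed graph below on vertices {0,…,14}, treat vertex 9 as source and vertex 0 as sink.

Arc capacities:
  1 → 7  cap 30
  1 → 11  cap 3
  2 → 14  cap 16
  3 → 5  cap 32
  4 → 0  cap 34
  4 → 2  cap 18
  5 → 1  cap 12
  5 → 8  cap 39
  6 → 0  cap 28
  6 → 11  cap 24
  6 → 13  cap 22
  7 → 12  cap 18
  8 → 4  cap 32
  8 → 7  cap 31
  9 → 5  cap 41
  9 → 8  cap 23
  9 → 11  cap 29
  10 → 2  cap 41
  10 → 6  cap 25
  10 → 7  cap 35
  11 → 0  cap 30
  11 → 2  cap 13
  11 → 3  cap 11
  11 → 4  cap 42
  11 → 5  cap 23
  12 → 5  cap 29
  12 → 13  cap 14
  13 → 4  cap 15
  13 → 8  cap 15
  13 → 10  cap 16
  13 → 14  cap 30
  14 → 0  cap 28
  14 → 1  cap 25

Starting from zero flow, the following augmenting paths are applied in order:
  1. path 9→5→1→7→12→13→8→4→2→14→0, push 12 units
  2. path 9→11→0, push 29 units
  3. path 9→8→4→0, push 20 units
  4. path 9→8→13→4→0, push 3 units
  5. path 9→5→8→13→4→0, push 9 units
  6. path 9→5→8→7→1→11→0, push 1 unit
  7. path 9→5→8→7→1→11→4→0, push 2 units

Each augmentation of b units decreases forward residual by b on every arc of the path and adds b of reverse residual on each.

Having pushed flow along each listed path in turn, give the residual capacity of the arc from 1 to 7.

Residual capacity of (1,7): 21

after path 1 (9→5→1→7→12→13→8→4→2→14→0, push 12): res(1,7)=18
after path 2 (9→11→0, push 29): res(1,7)=18
after path 3 (9→8→4→0, push 20): res(1,7)=18
after path 4 (9→8→13→4→0, push 3): res(1,7)=18
after path 5 (9→5→8→13→4→0, push 9): res(1,7)=18
after path 6 (9→5→8→7→1→11→0, push 1): res(1,7)=19
after path 7 (9→5→8→7→1→11→4→0, push 2): res(1,7)=21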